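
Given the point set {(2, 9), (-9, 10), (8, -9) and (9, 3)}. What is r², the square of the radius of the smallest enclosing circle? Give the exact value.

By Welzl's lemma the MEC is supported by two points (diametrically opposite) or three points (on a circumcircle).
The farthest pair is (-9, 10)–(8, -9) with squared distance 650. The circle on this segment as diameter has centre (-0.5, 0.5) and r² = 650/4 = 162.5.
Check (2, 9): distance² to centre = 78.5 ≤ 162.5, so it lies inside.
All remaining points lie in this disk, and no smaller disk contains both endpoints, so this is the minimum enclosing circle.

162.5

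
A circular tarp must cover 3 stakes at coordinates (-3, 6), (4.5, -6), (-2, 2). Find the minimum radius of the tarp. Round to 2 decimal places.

Call the three points A, B, C in the order given.
Side lengths²: AB² = 200.25, AC² = 17, BC² = 106.25.
Since AB² = 200.25 ≥ 106.25 + 17 = 123.25, the angle opposite AB is not acute, so the smallest enclosing circle has AB as diameter.
Centre = midpoint of AB = (0.75, 0), r² = 200.25/4 = 50.0625.
r = √(50.0625) ≈ 7.08.

7.08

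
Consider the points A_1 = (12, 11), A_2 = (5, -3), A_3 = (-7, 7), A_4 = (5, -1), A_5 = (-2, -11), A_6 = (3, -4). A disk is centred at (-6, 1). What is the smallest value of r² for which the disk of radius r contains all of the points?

424

The required radius is the distance from (-6, 1) to the farthest point.
Squared distances: 424, 137, 37, 125, 160, 106.
Maximum is 424, attained at A_1.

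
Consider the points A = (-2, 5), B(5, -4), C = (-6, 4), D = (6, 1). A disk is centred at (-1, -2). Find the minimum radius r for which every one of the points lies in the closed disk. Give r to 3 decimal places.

7.810

The required radius is the distance from (-1, -2) to the farthest point.
Squared distances: 50, 40, 61, 58.
Maximum is 61, attained at C.
r = √61 ≈ 7.810.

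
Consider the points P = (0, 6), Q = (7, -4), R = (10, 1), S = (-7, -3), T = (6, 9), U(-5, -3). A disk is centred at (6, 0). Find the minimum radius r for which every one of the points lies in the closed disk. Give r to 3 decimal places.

13.342

The required radius is the distance from (6, 0) to the farthest point.
Squared distances: 72, 17, 17, 178, 81, 130.
Maximum is 178, attained at S.
r = √178 ≈ 13.342.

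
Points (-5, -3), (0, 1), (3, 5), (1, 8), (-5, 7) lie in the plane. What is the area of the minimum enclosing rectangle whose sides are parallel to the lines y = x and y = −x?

In coordinates u = x + y, v = x − y the rectangle is axis-aligned; the map (x,y)→(u,v) scales areas by 2.
u-values: -8, 1, 8, 9, 2; range = 9 − (-8) = 17.
v-values: -2, -1, -2, -7, -12; range = -1 − (-12) = 11.
Area = (17 × 11) / 2 = 93.5.

93.5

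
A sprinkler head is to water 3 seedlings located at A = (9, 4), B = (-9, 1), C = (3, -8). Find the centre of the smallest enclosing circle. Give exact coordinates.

(3/11, 19/22)

Side lengths²: AB² = 333, AC² = 180, BC² = 225.
Since AB² = 333 < 225 + 180 = 405, the triangle is acute, so the smallest enclosing circle is the circumcircle.
Circumcentre = (3/11, 19/22), r² = 41625/484.
Centre = (3/11, 19/22).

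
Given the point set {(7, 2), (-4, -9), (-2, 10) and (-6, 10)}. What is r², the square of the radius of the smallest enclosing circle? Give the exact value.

85045/882

The minimum enclosing circle is determined by three boundary points: (7, 2), (-4, -9), (-6, 10).
Their circumcentre is (-115/42, 31/42) with r² = 85045/882.
The farthest remaining point (-2, 10) is at distance² 76141/882 ≤ 85045/882.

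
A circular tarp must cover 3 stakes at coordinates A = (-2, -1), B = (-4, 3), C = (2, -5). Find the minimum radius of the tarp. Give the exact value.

5

Side lengths²: AB² = 20, AC² = 32, BC² = 100.
Since BC² = 100 ≥ 32 + 20 = 52, the angle opposite BC is not acute, so the smallest enclosing circle has BC as diameter.
Centre = midpoint of BC = (-1, -1), r² = 100/4 = 25.
r = √25 = 5.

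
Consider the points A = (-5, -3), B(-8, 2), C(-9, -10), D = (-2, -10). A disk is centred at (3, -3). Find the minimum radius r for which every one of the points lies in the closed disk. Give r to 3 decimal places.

The required radius is the distance from (3, -3) to the farthest point.
Squared distances: 64, 146, 193, 74.
Maximum is 193, attained at C.
r = √193 ≈ 13.892.

13.892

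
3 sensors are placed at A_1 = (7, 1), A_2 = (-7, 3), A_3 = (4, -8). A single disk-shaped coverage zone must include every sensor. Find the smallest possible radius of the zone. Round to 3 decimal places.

7.906

Side lengths²: A_1A_2² = 200, A_1A_3² = 90, A_2A_3² = 242.
Since A_2A_3² = 242 < 200 + 90 = 290, the triangle is acute, so the smallest enclosing circle is the circumcircle.
Circumcentre = (-0.5, -1.5), r² = 62.5.
r = √(62.5) ≈ 7.906.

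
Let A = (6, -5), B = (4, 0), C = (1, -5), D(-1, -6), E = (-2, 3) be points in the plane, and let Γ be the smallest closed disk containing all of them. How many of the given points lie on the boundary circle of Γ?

3

By Welzl's lemma the MEC is supported by two points (diametrically opposite) or three points (on a circumcircle).
The minimum enclosing circle is determined by three boundary points: A, D, E.
Their circumcentre is (1.875, -1.125) with r² = 32.03125.
The farthest remaining point C is at distance² 15.78125 ≤ 32.03125.
The points at distance exactly r from the centre are A, D, E — 3 points.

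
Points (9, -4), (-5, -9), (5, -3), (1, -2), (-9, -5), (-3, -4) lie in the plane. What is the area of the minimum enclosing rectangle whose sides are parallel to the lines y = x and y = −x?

In coordinates u = x + y, v = x − y the rectangle is axis-aligned; the map (x,y)→(u,v) scales areas by 2.
u-values: 5, -14, 2, -1, -14, -7; range = 5 − (-14) = 19.
v-values: 13, 4, 8, 3, -4, 1; range = 13 − (-4) = 17.
Area = (19 × 17) / 2 = 161.5.

161.5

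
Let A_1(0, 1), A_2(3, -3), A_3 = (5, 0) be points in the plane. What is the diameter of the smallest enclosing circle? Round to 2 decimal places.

5.41

Side lengths²: A_1A_2² = 25, A_1A_3² = 26, A_2A_3² = 13.
Since A_1A_3² = 26 < 25 + 13 = 38, the triangle is acute, so the smallest enclosing circle is the circumcircle.
Circumcentre = (79/34, -13/34), r² = 4225/578.
Diameter = 2r = 2√(4225/578) ≈ 5.41.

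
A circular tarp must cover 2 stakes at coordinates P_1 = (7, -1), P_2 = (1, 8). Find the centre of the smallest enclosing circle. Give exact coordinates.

The smallest circle enclosing two points has them as diameter endpoints.
Centre = midpoint = (4, 3.5); r² = |P_1P_2|²/4 = 117/4 = 29.25.
Centre = (4, 3.5).

(4, 3.5)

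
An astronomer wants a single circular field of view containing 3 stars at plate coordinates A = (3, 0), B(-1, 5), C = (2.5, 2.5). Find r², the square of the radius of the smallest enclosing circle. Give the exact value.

Side lengths²: AB² = 41, AC² = 6.5, BC² = 18.5.
Since AB² = 41 ≥ 18.5 + 6.5 = 25, the angle opposite AB is not acute, so the smallest enclosing circle has AB as diameter.
Centre = midpoint of AB = (1, 2.5), r² = 41/4 = 10.25.

10.25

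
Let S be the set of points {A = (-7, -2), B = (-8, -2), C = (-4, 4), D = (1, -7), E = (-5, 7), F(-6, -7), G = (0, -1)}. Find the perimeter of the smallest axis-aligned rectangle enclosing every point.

Width = max x − min x = 1 − (-8) = 9.
Height = max y − min y = 7 − (-7) = 14.
Perimeter = 2(9 + 14) = 46.

46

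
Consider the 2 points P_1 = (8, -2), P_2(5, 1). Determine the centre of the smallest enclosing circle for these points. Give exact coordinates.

The smallest circle enclosing two points has them as diameter endpoints.
Centre = midpoint = (6.5, -0.5); r² = |P_1P_2|²/4 = 18/4 = 4.5.
Centre = (6.5, -0.5).

(6.5, -0.5)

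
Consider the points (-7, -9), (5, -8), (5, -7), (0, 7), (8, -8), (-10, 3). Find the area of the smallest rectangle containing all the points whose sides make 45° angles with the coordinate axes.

333.5

In coordinates u = x + y, v = x − y the rectangle is axis-aligned; the map (x,y)→(u,v) scales areas by 2.
u-values: -16, -3, -2, 7, 0, -7; range = 7 − (-16) = 23.
v-values: 2, 13, 12, -7, 16, -13; range = 16 − (-13) = 29.
Area = (23 × 29) / 2 = 333.5.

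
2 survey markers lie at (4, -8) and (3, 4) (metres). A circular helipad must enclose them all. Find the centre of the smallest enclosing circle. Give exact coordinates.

The smallest circle enclosing two points has them as diameter endpoints.
Centre = midpoint = (3.5, -2); r² = |(4, -8)−(3, 4)|²/4 = 145/4 = 36.25.
Centre = (3.5, -2).

(3.5, -2)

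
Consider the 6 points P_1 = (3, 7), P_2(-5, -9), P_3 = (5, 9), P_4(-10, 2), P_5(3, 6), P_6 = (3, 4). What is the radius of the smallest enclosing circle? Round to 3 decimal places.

10.296

By Welzl's lemma the MEC is supported by two points (diametrically opposite) or three points (on a circumcircle).
The farthest pair is P_2–P_3 with squared distance 424. The circle on this segment as diameter has centre (0, 0) and r² = 424/4 = 106.
Check P_1: distance² to centre = 58 ≤ 106, so it lies inside.
All remaining points lie in this disk, and no smaller disk contains both endpoints, so this is the minimum enclosing circle.
r = √106 ≈ 10.296.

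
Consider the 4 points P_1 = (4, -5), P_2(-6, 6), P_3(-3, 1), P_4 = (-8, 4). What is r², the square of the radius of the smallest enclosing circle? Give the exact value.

By Welzl's lemma the MEC is supported by two points (diametrically opposite) or three points (on a circumcircle).
The minimum enclosing circle is determined by three boundary points: P_1, P_2, P_4.
Their circumcentre is (-25/14, -3/14) with r² = 5525/98.
The farthest remaining point P_3 is at distance² 289/98 ≤ 5525/98.

5525/98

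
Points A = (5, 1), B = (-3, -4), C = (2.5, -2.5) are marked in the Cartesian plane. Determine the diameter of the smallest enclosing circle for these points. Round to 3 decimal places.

9.434

Side lengths²: AB² = 89, AC² = 18.5, BC² = 32.5.
Since AB² = 89 ≥ 32.5 + 18.5 = 51, the angle opposite AB is not acute, so the smallest enclosing circle has AB as diameter.
Centre = midpoint of AB = (1, -1.5), r² = 89/4 = 22.25.
Diameter = 2r = 2√(22.25) ≈ 9.434.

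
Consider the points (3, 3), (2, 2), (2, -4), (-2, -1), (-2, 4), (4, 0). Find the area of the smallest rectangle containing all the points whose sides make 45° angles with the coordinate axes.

In coordinates u = x + y, v = x − y the rectangle is axis-aligned; the map (x,y)→(u,v) scales areas by 2.
u-values: 6, 4, -2, -3, 2, 4; range = 6 − (-3) = 9.
v-values: 0, 0, 6, -1, -6, 4; range = 6 − (-6) = 12.
Area = (9 × 12) / 2 = 54.

54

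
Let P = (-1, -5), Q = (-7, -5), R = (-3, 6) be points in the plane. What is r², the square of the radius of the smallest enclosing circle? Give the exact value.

Side lengths²: PQ² = 36, PR² = 125, QR² = 137.
Since QR² = 137 < 125 + 36 = 161, the triangle is acute, so the smallest enclosing circle is the circumcircle.
Circumcentre = (-4, 3/22), r² = 17125/484.

17125/484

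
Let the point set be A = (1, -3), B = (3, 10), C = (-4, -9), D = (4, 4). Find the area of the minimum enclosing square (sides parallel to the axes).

The bounding box has width 8 and height 19.
An axis-aligned square enclosing the set must have side ≥ max(width, height).
So the minimum side is max(8, 19) = 19.
Area = 19² = 361.

361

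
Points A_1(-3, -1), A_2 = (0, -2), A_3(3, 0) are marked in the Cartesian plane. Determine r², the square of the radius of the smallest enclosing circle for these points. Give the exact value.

9.25

Side lengths²: A_1A_2² = 10, A_1A_3² = 37, A_2A_3² = 13.
Since A_1A_3² = 37 ≥ 13 + 10 = 23, the angle opposite A_1A_3 is not acute, so the smallest enclosing circle has A_1A_3 as diameter.
Centre = midpoint of A_1A_3 = (0, -0.5), r² = 37/4 = 9.25.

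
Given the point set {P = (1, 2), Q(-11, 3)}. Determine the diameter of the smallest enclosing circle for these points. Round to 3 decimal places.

The smallest circle enclosing two points has them as diameter endpoints.
Centre = midpoint = (-5, 2.5); r² = |PQ|²/4 = 145/4 = 36.25.
Diameter = 2r = 2√(36.25) ≈ 12.042.

12.042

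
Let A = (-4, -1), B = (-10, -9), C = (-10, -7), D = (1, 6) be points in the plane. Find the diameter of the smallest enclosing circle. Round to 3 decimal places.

The minimum enclosing circle of a finite set is fixed by two of the points (as a diameter) or three (as a circumcircle).
The farthest pair is B–D with squared distance 346. The circle on this segment as diameter has centre (-4.5, -1.5) and r² = 346/4 = 86.5.
Check A: distance² to centre = 0.5 ≤ 86.5, so it lies inside.
All remaining points lie in this disk, and no smaller disk contains both endpoints, so this is the minimum enclosing circle.
Diameter = 2r = 2√(86.5) ≈ 18.601.

18.601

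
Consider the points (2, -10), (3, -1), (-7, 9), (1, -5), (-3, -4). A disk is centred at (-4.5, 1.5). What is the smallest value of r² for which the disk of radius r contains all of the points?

174.5

The required radius is the distance from (-4.5, 1.5) to the farthest point.
Squared distances: 174.5, 62.5, 62.5, 72.5, 32.5.
Maximum is 174.5, attained at (2, -10).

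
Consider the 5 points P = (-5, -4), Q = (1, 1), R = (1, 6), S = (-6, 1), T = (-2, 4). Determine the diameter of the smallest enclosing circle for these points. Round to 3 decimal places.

11.662

By Welzl's lemma the MEC is supported by two points (diametrically opposite) or three points (on a circumcircle).
The farthest pair is P–R with squared distance 136. The circle on this segment as diameter has centre (-2, 1) and r² = 136/4 = 34.
Check Q: distance² to centre = 9 ≤ 34, so it lies inside.
All remaining points lie in this disk, and no smaller disk contains both endpoints, so this is the minimum enclosing circle.
Diameter = 2r = 2√34 ≈ 11.662.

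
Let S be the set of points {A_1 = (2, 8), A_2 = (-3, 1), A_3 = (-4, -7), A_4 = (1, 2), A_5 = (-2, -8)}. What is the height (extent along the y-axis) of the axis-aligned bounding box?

max y = 8, min y = -8, so height = 16.

16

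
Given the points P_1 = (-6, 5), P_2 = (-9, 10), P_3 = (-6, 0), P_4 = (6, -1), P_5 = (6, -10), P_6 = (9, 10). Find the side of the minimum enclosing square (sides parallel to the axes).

20

The bounding box has width 18 and height 20.
An axis-aligned square enclosing the set must have side ≥ max(width, height).
So the minimum side is max(18, 20) = 20.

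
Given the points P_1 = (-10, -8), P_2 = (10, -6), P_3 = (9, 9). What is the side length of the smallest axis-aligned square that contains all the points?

The bounding box has width 20 and height 17.
An axis-aligned square enclosing the set must have side ≥ max(width, height).
So the minimum side is max(20, 17) = 20.

20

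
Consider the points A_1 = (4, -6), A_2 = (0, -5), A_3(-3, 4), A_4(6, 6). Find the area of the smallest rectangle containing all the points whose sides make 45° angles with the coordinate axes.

144.5

In coordinates u = x + y, v = x − y the rectangle is axis-aligned; the map (x,y)→(u,v) scales areas by 2.
u-values: -2, -5, 1, 12; range = 12 − (-5) = 17.
v-values: 10, 5, -7, 0; range = 10 − (-7) = 17.
Area = (17 × 17) / 2 = 144.5.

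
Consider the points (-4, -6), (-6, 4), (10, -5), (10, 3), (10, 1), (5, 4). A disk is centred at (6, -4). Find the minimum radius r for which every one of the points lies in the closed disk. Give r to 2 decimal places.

14.42

The required radius is the distance from (6, -4) to the farthest point.
Squared distances: 104, 208, 17, 65, 41, 65.
Maximum is 208, attained at (-6, 4).
r = √208 ≈ 14.42.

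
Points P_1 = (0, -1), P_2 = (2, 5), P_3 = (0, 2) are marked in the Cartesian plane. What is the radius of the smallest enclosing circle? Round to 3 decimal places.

Side lengths²: P_1P_2² = 40, P_1P_3² = 9, P_2P_3² = 13.
Since P_1P_2² = 40 ≥ 13 + 9 = 22, the angle opposite P_1P_2 is not acute, so the smallest enclosing circle has P_1P_2 as diameter.
Centre = midpoint of P_1P_2 = (1, 2), r² = 40/4 = 10.
r = √10 ≈ 3.162.

3.162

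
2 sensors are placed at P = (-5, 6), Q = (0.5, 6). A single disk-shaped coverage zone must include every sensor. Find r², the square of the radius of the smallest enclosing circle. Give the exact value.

7.5625

The smallest circle enclosing two points has them as diameter endpoints.
Centre = midpoint = (-2.25, 6); r² = |PQ|²/4 = 30.25/4 = 7.5625.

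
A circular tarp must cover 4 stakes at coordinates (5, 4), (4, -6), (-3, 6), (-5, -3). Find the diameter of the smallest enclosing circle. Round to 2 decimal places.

13.89

By Welzl's lemma the MEC is supported by two points (diametrically opposite) or three points (on a circumcircle).
The farthest pair is (4, -6)–(-3, 6) with squared distance 193. The circle on this segment as diameter has centre (0.5, 0) and r² = 193/4 = 48.25.
Check (5, 4): distance² to centre = 36.25 ≤ 48.25, so it lies inside.
All remaining points lie in this disk, and no smaller disk contains both endpoints, so this is the minimum enclosing circle.
Diameter = 2r = 2√(48.25) ≈ 13.89.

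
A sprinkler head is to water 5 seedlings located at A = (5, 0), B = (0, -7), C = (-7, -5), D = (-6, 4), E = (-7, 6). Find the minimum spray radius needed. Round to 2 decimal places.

7.47

A smallest enclosing disk is always determined by at most three of the input points on its boundary.
The minimum enclosing circle is determined by three boundary points: A, B, E.
Their circumcentre is (-47/19, 1/19) with r² = 20165/361.
The farthest remaining point C is at distance² 16612/361 ≤ 20165/361.
r = √(20165/361) ≈ 7.47.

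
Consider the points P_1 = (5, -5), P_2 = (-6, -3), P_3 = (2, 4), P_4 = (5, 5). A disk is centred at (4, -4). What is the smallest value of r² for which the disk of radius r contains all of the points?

The required radius is the distance from (4, -4) to the farthest point.
Squared distances: 2, 101, 68, 82.
Maximum is 101, attained at P_2.

101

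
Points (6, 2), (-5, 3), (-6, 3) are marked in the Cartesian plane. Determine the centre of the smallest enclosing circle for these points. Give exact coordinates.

(0, 2.5)

Call the three points A, B, C in the order given.
Side lengths²: AB² = 122, AC² = 145, BC² = 1.
Since AC² = 145 ≥ 122 + 1 = 123, the angle opposite AC is not acute, so the smallest enclosing circle has AC as diameter.
Centre = midpoint of AC = (0, 2.5), r² = 145/4 = 36.25.
Centre = (0, 2.5).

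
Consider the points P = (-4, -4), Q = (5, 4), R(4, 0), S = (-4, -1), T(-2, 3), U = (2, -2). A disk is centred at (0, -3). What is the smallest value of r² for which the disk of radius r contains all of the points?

74

The required radius is the distance from (0, -3) to the farthest point.
Squared distances: 17, 74, 25, 20, 40, 5.
Maximum is 74, attained at Q.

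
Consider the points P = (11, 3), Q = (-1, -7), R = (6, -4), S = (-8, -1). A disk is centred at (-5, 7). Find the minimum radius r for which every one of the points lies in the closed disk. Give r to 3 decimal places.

The required radius is the distance from (-5, 7) to the farthest point.
Squared distances: 272, 212, 242, 73.
Maximum is 272, attained at P.
r = √272 ≈ 16.492.

16.492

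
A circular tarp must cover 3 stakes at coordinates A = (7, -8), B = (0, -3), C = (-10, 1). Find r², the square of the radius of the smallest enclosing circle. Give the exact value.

92.5

Side lengths²: AB² = 74, AC² = 370, BC² = 116.
Since AC² = 370 ≥ 116 + 74 = 190, the angle opposite AC is not acute, so the smallest enclosing circle has AC as diameter.
Centre = midpoint of AC = (-1.5, -3.5), r² = 370/4 = 92.5.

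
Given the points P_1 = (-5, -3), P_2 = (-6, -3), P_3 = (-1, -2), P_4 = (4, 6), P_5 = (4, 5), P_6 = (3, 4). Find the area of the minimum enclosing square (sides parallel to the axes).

The bounding box has width 10 and height 9.
An axis-aligned square enclosing the set must have side ≥ max(width, height).
So the minimum side is max(10, 9) = 10.
Area = 10² = 100.

100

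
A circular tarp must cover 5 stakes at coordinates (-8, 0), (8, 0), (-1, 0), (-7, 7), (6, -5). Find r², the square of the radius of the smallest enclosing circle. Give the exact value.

78.25

A smallest enclosing disk is always determined by at most three of the input points on its boundary.
The farthest pair is (-7, 7)–(6, -5) with squared distance 313. The circle on this segment as diameter has centre (-0.5, 1) and r² = 313/4 = 78.25.
Check (-8, 0): distance² to centre = 57.25 ≤ 78.25, so it lies inside.
All remaining points lie in this disk, and no smaller disk contains both endpoints, so this is the minimum enclosing circle.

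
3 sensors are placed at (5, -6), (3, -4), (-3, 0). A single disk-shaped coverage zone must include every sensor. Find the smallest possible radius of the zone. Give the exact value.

Call the three points A, B, C in the order given.
Side lengths²: AB² = 8, AC² = 100, BC² = 52.
Since AC² = 100 ≥ 52 + 8 = 60, the angle opposite AC is not acute, so the smallest enclosing circle has AC as diameter.
Centre = midpoint of AC = (1, -3), r² = 100/4 = 25.
r = √25 = 5.

5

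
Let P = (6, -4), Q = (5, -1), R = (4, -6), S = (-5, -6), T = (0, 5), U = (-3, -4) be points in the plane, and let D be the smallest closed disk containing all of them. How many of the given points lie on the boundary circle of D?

The minimum enclosing circle of a finite set is fixed by two of the points (as a diameter) or three (as a circumcircle).
The minimum enclosing circle is determined by three boundary points: P, S, T.
Their circumcentre is (-9/74, -117/74) with r² = 118625/2738.
The farthest remaining point R is at distance² 99977/2738 ≤ 118625/2738.
The points at distance exactly r from the centre are P, S, T — 3 points.

3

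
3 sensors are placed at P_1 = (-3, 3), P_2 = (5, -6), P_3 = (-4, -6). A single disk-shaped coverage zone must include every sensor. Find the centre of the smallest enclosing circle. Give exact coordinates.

Side lengths²: P_1P_2² = 145, P_1P_3² = 82, P_2P_3² = 81.
Since P_1P_2² = 145 < 82 + 81 = 163, the triangle is acute, so the smallest enclosing circle is the circumcircle.
Circumcentre = (0.5, -35/18), r² = 5945/162.
Centre = (0.5, -35/18).

(0.5, -35/18)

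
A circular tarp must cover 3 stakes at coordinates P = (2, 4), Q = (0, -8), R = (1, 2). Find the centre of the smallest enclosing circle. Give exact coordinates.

(1, -2)

Side lengths²: PQ² = 148, PR² = 5, QR² = 101.
Since PQ² = 148 ≥ 101 + 5 = 106, the angle opposite PQ is not acute, so the smallest enclosing circle has PQ as diameter.
Centre = midpoint of PQ = (1, -2), r² = 148/4 = 37.
Centre = (1, -2).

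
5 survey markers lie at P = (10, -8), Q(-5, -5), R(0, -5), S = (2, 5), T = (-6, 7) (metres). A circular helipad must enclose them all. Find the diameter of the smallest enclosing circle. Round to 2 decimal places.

A smallest enclosing disk is always determined by at most three of the input points on its boundary.
The farthest pair is P–T with squared distance 481. The circle on this segment as diameter has centre (2, -0.5) and r² = 481/4 = 120.25.
Check Q: distance² to centre = 69.25 ≤ 120.25, so it lies inside.
All remaining points lie in this disk, and no smaller disk contains both endpoints, so this is the minimum enclosing circle.
Diameter = 2r = 2√(120.25) ≈ 21.93.

21.93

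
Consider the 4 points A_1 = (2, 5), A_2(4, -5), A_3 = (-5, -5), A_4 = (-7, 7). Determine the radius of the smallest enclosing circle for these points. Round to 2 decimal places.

The farthest pair is A_2–A_4 with squared distance 265. The circle on this segment as diameter has centre (-1.5, 1) and r² = 265/4 = 66.25.
Check A_1: distance² to centre = 28.25 ≤ 66.25, so it lies inside.
All remaining points lie in this disk, and no smaller disk contains both endpoints, so this is the minimum enclosing circle.
r = √(66.25) ≈ 8.14.

8.14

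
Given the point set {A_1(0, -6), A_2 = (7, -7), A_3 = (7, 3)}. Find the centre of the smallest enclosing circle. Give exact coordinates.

Side lengths²: A_1A_2² = 50, A_1A_3² = 130, A_2A_3² = 100.
Since A_1A_3² = 130 < 100 + 50 = 150, the triangle is acute, so the smallest enclosing circle is the circumcircle.
Circumcentre = (29/7, -2), r² = 1625/49.
Centre = (29/7, -2).

(29/7, -2)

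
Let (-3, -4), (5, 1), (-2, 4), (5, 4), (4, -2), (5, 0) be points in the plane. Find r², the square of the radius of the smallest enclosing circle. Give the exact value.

The farthest pair is (-3, -4)–(5, 4) with squared distance 128. The circle on this segment as diameter has centre (1, 0) and r² = 128/4 = 32.
Check (5, 1): distance² to centre = 17 ≤ 32, so it lies inside.
All remaining points lie in this disk, and no smaller disk contains both endpoints, so this is the minimum enclosing circle.

32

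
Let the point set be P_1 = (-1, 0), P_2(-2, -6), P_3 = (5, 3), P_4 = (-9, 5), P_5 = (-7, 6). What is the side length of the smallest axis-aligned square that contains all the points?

The bounding box has width 14 and height 12.
An axis-aligned square enclosing the set must have side ≥ max(width, height).
So the minimum side is max(14, 12) = 14.

14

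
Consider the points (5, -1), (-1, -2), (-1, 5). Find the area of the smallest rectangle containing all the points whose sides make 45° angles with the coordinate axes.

42

In coordinates u = x + y, v = x − y the rectangle is axis-aligned; the map (x,y)→(u,v) scales areas by 2.
u-values: 4, -3, 4; range = 4 − (-3) = 7.
v-values: 6, 1, -6; range = 6 − (-6) = 12.
Area = (7 × 12) / 2 = 42.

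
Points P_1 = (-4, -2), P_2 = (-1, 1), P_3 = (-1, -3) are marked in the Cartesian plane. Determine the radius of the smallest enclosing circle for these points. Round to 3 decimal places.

Side lengths²: P_1P_2² = 18, P_1P_3² = 10, P_2P_3² = 16.
Since P_1P_2² = 18 < 16 + 10 = 26, the triangle is acute, so the smallest enclosing circle is the circumcircle.
Circumcentre = (-2, -1), r² = 5.
r = √5 ≈ 2.236.

2.236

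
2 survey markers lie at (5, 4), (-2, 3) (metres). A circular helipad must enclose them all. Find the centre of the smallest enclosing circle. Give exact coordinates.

The smallest circle enclosing two points has them as diameter endpoints.
Centre = midpoint = (1.5, 3.5); r² = |(5, 4)−(-2, 3)|²/4 = 50/4 = 12.5.
Centre = (1.5, 3.5).

(1.5, 3.5)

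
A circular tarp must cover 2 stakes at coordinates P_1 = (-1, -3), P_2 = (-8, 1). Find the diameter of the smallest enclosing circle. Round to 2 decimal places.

8.06

The smallest circle enclosing two points has them as diameter endpoints.
Centre = midpoint = (-4.5, -1); r² = |P_1P_2|²/4 = 65/4 = 16.25.
Diameter = 2r = 2√(16.25) ≈ 8.06.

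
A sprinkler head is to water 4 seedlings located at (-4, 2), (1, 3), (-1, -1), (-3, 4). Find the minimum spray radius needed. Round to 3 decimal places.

A smallest enclosing disk is always determined by at most three of the input points on its boundary.
The minimum enclosing circle is determined by three boundary points: (1, 3), (-1, -1), (-3, 4).
Their circumcentre is (-13/9, 31/18) with r² = 2465/324.
The farthest remaining point (-4, 2) is at distance² 2141/324 ≤ 2465/324.
r = √(2465/324) ≈ 2.758.

2.758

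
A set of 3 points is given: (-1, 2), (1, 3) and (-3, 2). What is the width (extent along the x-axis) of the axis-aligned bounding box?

max x = 1, min x = -3, so width = 4.

4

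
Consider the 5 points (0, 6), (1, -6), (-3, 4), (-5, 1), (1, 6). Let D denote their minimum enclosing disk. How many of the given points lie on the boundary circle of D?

3

The farthest pair is (0, 6)–(1, -6) with squared distance 145. The circle on this segment as diameter has centre (0.5, 0) and r² = 145/4 = 36.25.
Check (-3, 4): distance² to centre = 28.25 ≤ 36.25, so it lies inside.
All remaining points lie in this disk, and no smaller disk contains both endpoints, so this is the minimum enclosing circle.
The points at distance exactly r from the centre are (0, 6), (1, -6), (1, 6) — 3 points.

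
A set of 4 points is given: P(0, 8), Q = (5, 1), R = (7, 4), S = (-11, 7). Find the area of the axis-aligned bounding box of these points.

126

x ranges over [-11, 7], width 18.
y ranges over [1, 8], height 7.
Area = 18 × 7 = 126.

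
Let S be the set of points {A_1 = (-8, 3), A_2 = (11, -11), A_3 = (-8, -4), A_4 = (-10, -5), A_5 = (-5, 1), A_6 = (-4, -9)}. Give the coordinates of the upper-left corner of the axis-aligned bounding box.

x-range [-10, 11], y-range [-11, 3].
The upper-left corner is (-10, 3).

(-10, 3)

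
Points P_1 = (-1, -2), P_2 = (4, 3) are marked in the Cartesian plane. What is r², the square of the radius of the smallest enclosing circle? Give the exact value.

The smallest circle enclosing two points has them as diameter endpoints.
Centre = midpoint = (1.5, 0.5); r² = |P_1P_2|²/4 = 50/4 = 12.5.

12.5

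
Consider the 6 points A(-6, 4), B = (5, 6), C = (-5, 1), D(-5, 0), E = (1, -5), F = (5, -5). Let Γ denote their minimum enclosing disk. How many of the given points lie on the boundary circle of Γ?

The minimum enclosing circle of a finite set is fixed by two of the points (as a diameter) or three (as a circumcircle).
The minimum enclosing circle is determined by three boundary points: A, B, F.
Their circumcentre is (7/22, 0.5) with r² = 12625/242.
The farthest remaining point E is at distance² 7433/242 ≤ 12625/242.
The points at distance exactly r from the centre are A, B, F — 3 points.

3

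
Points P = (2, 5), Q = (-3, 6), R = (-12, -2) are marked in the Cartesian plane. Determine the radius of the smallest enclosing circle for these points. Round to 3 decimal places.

7.826

Side lengths²: PQ² = 26, PR² = 245, QR² = 145.
Since PR² = 245 ≥ 145 + 26 = 171, the angle opposite PR is not acute, so the smallest enclosing circle has PR as diameter.
Centre = midpoint of PR = (-5, 1.5), r² = 245/4 = 61.25.
r = √(61.25) ≈ 7.826.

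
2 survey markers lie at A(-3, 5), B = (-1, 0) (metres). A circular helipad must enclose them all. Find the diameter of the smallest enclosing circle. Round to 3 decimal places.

The smallest circle enclosing two points has them as diameter endpoints.
Centre = midpoint = (-2, 2.5); r² = |AB|²/4 = 29/4 = 7.25.
Diameter = 2r = 2√(7.25) ≈ 5.385.

5.385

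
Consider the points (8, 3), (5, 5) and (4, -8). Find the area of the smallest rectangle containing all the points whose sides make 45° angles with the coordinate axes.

In coordinates u = x + y, v = x − y the rectangle is axis-aligned; the map (x,y)→(u,v) scales areas by 2.
u-values: 11, 10, -4; range = 11 − (-4) = 15.
v-values: 5, 0, 12; range = 12 − 0 = 12.
Area = (15 × 12) / 2 = 90.

90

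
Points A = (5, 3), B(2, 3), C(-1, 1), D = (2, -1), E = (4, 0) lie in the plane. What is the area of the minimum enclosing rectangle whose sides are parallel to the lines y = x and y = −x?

24

In coordinates u = x + y, v = x − y the rectangle is axis-aligned; the map (x,y)→(u,v) scales areas by 2.
u-values: 8, 5, 0, 1, 4; range = 8 − 0 = 8.
v-values: 2, -1, -2, 3, 4; range = 4 − (-2) = 6.
Area = (8 × 6) / 2 = 24.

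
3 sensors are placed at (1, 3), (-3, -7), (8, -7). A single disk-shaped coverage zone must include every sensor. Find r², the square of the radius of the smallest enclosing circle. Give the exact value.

Call the three points A, B, C in the order given.
Side lengths²: AB² = 116, AC² = 149, BC² = 121.
Since AC² = 149 < 121 + 116 = 237, the triangle is acute, so the smallest enclosing circle is the circumcircle.
Circumcentre = (2.5, -3.4), r² = 43.21.

43.21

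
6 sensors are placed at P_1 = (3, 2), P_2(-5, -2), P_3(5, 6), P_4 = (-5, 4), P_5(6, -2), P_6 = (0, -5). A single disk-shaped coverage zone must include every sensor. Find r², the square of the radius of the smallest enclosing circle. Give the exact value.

41.640625

The minimum enclosing circle is determined by three boundary points: P_2, P_3, P_5.
Their circumcentre is (0.5, 1.375) with r² = 41.640625.
The farthest remaining point P_6 is at distance² 40.890625 ≤ 41.640625.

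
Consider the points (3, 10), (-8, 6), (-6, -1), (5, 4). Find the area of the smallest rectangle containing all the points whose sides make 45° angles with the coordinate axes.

150

In coordinates u = x + y, v = x − y the rectangle is axis-aligned; the map (x,y)→(u,v) scales areas by 2.
u-values: 13, -2, -7, 9; range = 13 − (-7) = 20.
v-values: -7, -14, -5, 1; range = 1 − (-14) = 15.
Area = (20 × 15) / 2 = 150.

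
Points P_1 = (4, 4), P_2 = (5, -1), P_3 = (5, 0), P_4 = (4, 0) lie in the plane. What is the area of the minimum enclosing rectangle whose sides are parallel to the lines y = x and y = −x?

12

In coordinates u = x + y, v = x − y the rectangle is axis-aligned; the map (x,y)→(u,v) scales areas by 2.
u-values: 8, 4, 5, 4; range = 8 − 4 = 4.
v-values: 0, 6, 5, 4; range = 6 − 0 = 6.
Area = (4 × 6) / 2 = 12.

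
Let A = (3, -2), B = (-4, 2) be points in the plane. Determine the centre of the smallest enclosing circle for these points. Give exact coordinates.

The smallest circle enclosing two points has them as diameter endpoints.
Centre = midpoint = (-0.5, 0); r² = |AB|²/4 = 65/4 = 16.25.
Centre = (-0.5, 0).

(-0.5, 0)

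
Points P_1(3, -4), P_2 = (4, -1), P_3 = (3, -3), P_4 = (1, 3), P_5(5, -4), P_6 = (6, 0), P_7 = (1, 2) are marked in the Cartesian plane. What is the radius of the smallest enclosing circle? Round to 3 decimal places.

4.031

By Welzl's lemma the MEC is supported by two points (diametrically opposite) or three points (on a circumcircle).
The farthest pair is P_4–P_5 with squared distance 65. The circle on this segment as diameter has centre (3, -0.5) and r² = 65/4 = 16.25.
Check P_1: distance² to centre = 12.25 ≤ 16.25, so it lies inside.
All remaining points lie in this disk, and no smaller disk contains both endpoints, so this is the minimum enclosing circle.
r = √(16.25) ≈ 4.031.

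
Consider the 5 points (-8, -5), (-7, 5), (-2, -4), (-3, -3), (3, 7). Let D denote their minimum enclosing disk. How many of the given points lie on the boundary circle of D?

2

The minimum enclosing circle of a finite set is fixed by two of the points (as a diameter) or three (as a circumcircle).
The farthest pair is (-8, -5)–(3, 7) with squared distance 265. The circle on this segment as diameter has centre (-2.5, 1) and r² = 265/4 = 66.25.
Check (-7, 5): distance² to centre = 36.25 ≤ 66.25, so it lies inside.
All remaining points lie in this disk, and no smaller disk contains both endpoints, so this is the minimum enclosing circle.
The points at distance exactly r from the centre are (-8, -5), (3, 7) — 2 points.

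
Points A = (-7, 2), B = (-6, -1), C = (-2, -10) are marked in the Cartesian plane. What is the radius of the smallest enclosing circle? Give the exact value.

Side lengths²: AB² = 10, AC² = 169, BC² = 97.
Since AC² = 169 ≥ 97 + 10 = 107, the angle opposite AC is not acute, so the smallest enclosing circle has AC as diameter.
Centre = midpoint of AC = (-4.5, -4), r² = 169/4 = 42.25.
r = √(42.25) = 6.5.

6.5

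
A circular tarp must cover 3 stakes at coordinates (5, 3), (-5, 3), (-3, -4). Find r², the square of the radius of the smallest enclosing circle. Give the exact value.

Call the three points A, B, C in the order given.
Side lengths²: AB² = 100, AC² = 113, BC² = 53.
Since AC² = 113 < 100 + 53 = 153, the triangle is acute, so the smallest enclosing circle is the circumcircle.
Circumcentre = (0, 9/14), r² = 5989/196.

5989/196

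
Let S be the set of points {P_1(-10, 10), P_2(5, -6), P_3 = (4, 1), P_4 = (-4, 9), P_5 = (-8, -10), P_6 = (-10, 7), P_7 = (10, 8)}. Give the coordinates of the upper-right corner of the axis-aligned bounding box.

x-range [-10, 10], y-range [-10, 10].
The upper-right corner is (10, 10).

(10, 10)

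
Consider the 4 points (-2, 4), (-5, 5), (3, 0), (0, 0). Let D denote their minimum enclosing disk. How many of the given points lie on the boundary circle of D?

The farthest pair is (-5, 5)–(3, 0) with squared distance 89. The circle on this segment as diameter has centre (-1, 2.5) and r² = 89/4 = 22.25.
Check (-2, 4): distance² to centre = 3.25 ≤ 22.25, so it lies inside.
All remaining points lie in this disk, and no smaller disk contains both endpoints, so this is the minimum enclosing circle.
The points at distance exactly r from the centre are (-5, 5), (3, 0) — 2 points.

2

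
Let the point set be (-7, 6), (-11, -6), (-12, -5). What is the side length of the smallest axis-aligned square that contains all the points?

The bounding box has width 5 and height 12.
An axis-aligned square enclosing the set must have side ≥ max(width, height).
So the minimum side is max(5, 12) = 12.

12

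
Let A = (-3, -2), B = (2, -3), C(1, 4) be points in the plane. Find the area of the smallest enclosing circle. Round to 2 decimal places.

45.93

Side lengths²: AB² = 26, AC² = 52, BC² = 50.
Since AC² = 52 < 50 + 26 = 76, the triangle is acute, so the smallest enclosing circle is the circumcircle.
Circumcentre = (1/17, 5/17), r² = 4225/289.
Area = π·r² = π·4225/289 ≈ 45.93.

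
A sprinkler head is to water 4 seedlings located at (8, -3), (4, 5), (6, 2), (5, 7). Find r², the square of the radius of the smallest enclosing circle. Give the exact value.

The farthest pair is (8, -3)–(5, 7) with squared distance 109. The circle on this segment as diameter has centre (6.5, 2) and r² = 109/4 = 27.25.
Check (4, 5): distance² to centre = 15.25 ≤ 27.25, so it lies inside.
All remaining points lie in this disk, and no smaller disk contains both endpoints, so this is the minimum enclosing circle.

27.25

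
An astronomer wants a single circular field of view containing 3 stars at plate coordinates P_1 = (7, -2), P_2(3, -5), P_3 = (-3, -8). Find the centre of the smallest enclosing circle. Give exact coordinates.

Side lengths²: P_1P_2² = 25, P_1P_3² = 136, P_2P_3² = 45.
Since P_1P_3² = 136 ≥ 45 + 25 = 70, the angle opposite P_1P_3 is not acute, so the smallest enclosing circle has P_1P_3 as diameter.
Centre = midpoint of P_1P_3 = (2, -5), r² = 136/4 = 34.
Centre = (2, -5).

(2, -5)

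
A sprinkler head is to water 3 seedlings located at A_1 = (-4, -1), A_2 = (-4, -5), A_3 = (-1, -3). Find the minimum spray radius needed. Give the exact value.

13/6

Side lengths²: A_1A_2² = 16, A_1A_3² = 13, A_2A_3² = 13.
Since A_1A_2² = 16 < 13 + 13 = 26, the triangle is acute, so the smallest enclosing circle is the circumcircle.
Circumcentre = (-19/6, -3), r² = 169/36.
r = √(169/36) = 13/6.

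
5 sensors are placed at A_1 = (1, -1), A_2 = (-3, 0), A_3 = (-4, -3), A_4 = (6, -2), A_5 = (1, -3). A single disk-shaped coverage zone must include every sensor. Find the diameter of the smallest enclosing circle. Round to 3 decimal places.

By Welzl's lemma the MEC is supported by two points (diametrically opposite) or three points (on a circumcircle).
The farthest pair is A_3–A_4 with squared distance 101. The circle on this segment as diameter has centre (1, -2.5) and r² = 101/4 = 25.25.
Check A_1: distance² to centre = 2.25 ≤ 25.25, so it lies inside.
All remaining points lie in this disk, and no smaller disk contains both endpoints, so this is the minimum enclosing circle.
Diameter = 2r = 2√(25.25) ≈ 10.050.

10.050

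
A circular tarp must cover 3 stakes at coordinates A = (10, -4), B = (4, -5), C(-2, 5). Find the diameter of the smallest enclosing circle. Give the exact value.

Side lengths²: AB² = 37, AC² = 225, BC² = 136.
Since AC² = 225 ≥ 136 + 37 = 173, the angle opposite AC is not acute, so the smallest enclosing circle has AC as diameter.
Centre = midpoint of AC = (4, 0.5), r² = 225/4 = 56.25.
Diameter = 2r = 2√(56.25) = 15.

15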